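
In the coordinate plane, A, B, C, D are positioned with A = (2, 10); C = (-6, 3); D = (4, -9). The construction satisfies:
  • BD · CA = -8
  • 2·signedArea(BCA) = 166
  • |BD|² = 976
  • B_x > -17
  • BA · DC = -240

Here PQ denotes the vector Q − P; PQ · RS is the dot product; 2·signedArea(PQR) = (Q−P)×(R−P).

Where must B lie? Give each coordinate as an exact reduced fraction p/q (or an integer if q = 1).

1. B_x = -16  [2·signedArea(BCA) = 166 ∩ BD · CA = -8]
2. B_y = 15  [2·signedArea(BCA) = 166 ∩ BD · CA = -8]
   → B = (-16, 15)

B = (-16, 15)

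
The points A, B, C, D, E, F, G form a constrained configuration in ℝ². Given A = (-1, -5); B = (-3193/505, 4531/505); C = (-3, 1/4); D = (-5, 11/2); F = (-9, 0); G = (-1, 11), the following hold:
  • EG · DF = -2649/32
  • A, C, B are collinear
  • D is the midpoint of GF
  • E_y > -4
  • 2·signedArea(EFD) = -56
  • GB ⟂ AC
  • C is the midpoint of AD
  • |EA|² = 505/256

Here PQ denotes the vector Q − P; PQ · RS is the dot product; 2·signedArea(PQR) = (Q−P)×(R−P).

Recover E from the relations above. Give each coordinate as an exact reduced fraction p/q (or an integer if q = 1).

E = (-3/2, -59/16)

1. E_x = -3/2  [2·signedArea(EFD) = -56 ∩ EG · DF = -2649/32]
2. E_y = -59/16  [2·signedArea(EFD) = -56 ∩ EG · DF = -2649/32]
   → E = (-3/2, -59/16)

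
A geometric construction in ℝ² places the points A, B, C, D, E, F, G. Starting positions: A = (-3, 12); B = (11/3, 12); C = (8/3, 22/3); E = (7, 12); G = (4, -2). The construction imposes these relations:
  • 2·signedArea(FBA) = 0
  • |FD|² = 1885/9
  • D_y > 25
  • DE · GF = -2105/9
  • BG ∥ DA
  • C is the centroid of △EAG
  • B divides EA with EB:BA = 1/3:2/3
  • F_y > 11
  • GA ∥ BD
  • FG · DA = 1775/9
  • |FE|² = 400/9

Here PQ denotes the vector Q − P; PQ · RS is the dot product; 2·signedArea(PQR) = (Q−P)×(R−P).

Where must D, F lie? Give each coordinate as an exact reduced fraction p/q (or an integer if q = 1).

D = (-10/3, 26)
F = (1/3, 12)

1. D_x = -10/3  [BG ∥ DA ∩ GA ∥ BD]
2. D_y = 26  [BG ∥ DA ∩ GA ∥ BD]
   → D = (-10/3, 26)
3. F_x = 1/3  [2·signedArea(FBA) = 0 ∩ DE · GF = -2105/9]
4. F_y = 12  [2·signedArea(FBA) = 0 ∩ DE · GF = -2105/9]
   → F = (1/3, 12)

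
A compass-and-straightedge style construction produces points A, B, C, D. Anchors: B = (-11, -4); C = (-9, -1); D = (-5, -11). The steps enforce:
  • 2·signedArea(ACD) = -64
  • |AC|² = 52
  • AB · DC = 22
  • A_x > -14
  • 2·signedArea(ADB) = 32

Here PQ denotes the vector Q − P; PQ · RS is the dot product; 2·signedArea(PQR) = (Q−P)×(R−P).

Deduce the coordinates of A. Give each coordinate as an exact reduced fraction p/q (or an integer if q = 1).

A = (-13, -7)

1. A_x = -13  [AB · DC = 22 ∩ 2·signedArea(ACD) = -64]
2. A_y = -7  [AB · DC = 22 ∩ 2·signedArea(ACD) = -64]
   → A = (-13, -7)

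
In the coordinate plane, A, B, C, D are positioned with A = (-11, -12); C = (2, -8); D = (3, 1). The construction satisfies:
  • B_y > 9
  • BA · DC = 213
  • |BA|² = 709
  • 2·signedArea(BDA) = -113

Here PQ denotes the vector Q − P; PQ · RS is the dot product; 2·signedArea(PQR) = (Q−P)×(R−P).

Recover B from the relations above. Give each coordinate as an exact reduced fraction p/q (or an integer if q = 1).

1. B_x = 4  [2·signedArea(BDA) = -113 ∩ BA · DC = 213]
2. B_y = 10  [2·signedArea(BDA) = -113 ∩ BA · DC = 213]
   → B = (4, 10)

B = (4, 10)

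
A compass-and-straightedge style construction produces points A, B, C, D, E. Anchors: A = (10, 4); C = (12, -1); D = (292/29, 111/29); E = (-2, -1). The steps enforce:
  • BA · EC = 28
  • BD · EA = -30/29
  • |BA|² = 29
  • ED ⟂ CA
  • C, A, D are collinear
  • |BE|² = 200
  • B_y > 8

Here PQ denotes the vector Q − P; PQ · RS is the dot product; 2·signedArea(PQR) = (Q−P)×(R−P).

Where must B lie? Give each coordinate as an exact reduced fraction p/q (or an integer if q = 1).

B = (8, 9)

1. B_x = 8  [BD · EA = -30/29 ∩ BA · EC = 28]
2. B_y = 9  [BD · EA = -30/29 ∩ BA · EC = 28]
   → B = (8, 9)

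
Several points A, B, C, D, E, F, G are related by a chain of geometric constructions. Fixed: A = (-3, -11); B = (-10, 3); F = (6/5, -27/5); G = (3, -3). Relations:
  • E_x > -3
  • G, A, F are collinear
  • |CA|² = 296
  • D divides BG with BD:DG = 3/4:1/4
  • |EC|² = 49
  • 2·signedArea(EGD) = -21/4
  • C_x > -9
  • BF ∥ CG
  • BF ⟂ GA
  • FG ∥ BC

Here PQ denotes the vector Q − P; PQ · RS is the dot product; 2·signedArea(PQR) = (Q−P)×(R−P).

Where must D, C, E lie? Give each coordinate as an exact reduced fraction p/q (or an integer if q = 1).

C = (-41/5, 27/5)
D = (-1/4, -3/2)
E = (-13/5, 6/5)

1. D_x = -1/4  [D divides BG with BD:DG = 3/4:1/4]
2. D_y = -3/2  [D divides BG with BD:DG = 3/4:1/4]
   → D = (-1/4, -3/2)
3. C_x = -41/5  [BF ∥ CG ∩ FG ∥ BC]
4. C_y = 27/5  [BF ∥ CG ∩ FG ∥ BC]
   → C = (-41/5, 27/5)
5. E_x = -13/5  [line -3/2·x + -13/4·y + 0 = 0 ∩ |EC|² = 49]
6. E_y = 6/5  [line -3/2·x + -13/4·y + 0 = 0 ∩ |EC|² = 49]
   → E = (-13/5, 6/5)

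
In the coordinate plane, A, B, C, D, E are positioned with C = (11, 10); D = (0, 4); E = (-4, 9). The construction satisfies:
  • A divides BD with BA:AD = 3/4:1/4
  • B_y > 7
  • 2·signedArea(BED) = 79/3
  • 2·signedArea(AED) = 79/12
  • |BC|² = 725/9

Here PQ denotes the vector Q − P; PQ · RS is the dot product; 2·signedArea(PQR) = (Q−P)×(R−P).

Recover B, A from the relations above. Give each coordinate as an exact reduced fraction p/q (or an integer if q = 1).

1. B_x = 7/3  [line 5·x + 4·y + -127/3 = 0 ∩ |BC|² = 725/9]
2. B_y = 23/3  [line 5·x + 4·y + -127/3 = 0 ∩ |BC|² = 725/9]
   → B = (7/3, 23/3)
3. A_x = 7/12  [A divides BD with BA:AD = 3/4:1/4]
4. A_y = 59/12  [A divides BD with BA:AD = 3/4:1/4]
   → A = (7/12, 59/12)

A = (7/12, 59/12)
B = (7/3, 23/3)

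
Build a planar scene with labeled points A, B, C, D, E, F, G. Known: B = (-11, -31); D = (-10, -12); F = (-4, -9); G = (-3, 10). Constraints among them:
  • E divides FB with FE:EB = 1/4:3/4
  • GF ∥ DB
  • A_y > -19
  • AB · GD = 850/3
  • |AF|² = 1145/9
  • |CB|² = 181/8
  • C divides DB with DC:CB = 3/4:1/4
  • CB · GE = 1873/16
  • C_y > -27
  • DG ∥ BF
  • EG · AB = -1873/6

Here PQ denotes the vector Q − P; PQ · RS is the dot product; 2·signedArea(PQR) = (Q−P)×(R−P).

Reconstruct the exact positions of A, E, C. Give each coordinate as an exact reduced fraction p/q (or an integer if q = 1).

1. A_x = -31/3  [line 7·x + 22·y + 1427/3 = 0 ∩ |AF|² = 1145/9]
2. A_y = -55/3  [line 7·x + 22·y + 1427/3 = 0 ∩ |AF|² = 1145/9]
   → A = (-31/3, -55/3)
3. E_x = -23/4  [E divides FB with FE:EB = 1/4:3/4]
4. E_y = -29/2  [E divides FB with FE:EB = 1/4:3/4]
   → E = (-23/4, -29/2)
5. C_x = -43/4  [C divides DB with DC:CB = 3/4:1/4]
6. C_y = -105/4  [C divides DB with DC:CB = 3/4:1/4]
   → C = (-43/4, -105/4)

A = (-31/3, -55/3)
C = (-43/4, -105/4)
E = (-23/4, -29/2)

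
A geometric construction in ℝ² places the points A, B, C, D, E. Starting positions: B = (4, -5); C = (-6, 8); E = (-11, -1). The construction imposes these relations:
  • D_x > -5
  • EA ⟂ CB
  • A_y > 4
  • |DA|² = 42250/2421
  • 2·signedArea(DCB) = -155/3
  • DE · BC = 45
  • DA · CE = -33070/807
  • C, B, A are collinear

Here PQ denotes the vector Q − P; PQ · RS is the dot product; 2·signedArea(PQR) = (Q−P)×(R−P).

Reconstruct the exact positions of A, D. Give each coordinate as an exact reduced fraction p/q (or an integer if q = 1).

1. A_x = -944/269  [C, B, A are collinear ∩ EA ⟂ CB]
2. A_y = 1281/269  [C, B, A are collinear ∩ EA ⟂ CB]
   → A = (-944/269, 1281/269)
3. D_x = -13/3  [2·signedArea(DCB) = -155/3 ∩ DE · BC = 45]
4. D_y = 2/3  [2·signedArea(DCB) = -155/3 ∩ DE · BC = 45]
   → D = (-13/3, 2/3)

A = (-944/269, 1281/269)
D = (-13/3, 2/3)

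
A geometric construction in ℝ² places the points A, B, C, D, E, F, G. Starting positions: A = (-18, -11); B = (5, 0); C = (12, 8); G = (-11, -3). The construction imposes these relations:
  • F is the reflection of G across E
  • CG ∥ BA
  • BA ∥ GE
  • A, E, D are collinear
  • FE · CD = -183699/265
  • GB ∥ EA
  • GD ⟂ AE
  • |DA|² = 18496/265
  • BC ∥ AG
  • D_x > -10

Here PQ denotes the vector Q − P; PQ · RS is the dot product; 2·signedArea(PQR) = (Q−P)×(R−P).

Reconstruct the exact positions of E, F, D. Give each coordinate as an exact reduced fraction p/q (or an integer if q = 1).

1. E_x = -34  [GB ∥ EA ∩ BA ∥ GE]
2. E_y = -14  [GB ∥ EA ∩ BA ∥ GE]
   → E = (-34, -14)
3. F_x = -57  [F is the reflection of G across E]
4. F_y = -25  [F is the reflection of G across E]
   → F = (-57, -25)
5. D_x = -2594/265  [A, E, D are collinear ∩ GD ⟂ AE]
6. D_y = -2507/265  [A, E, D are collinear ∩ GD ⟂ AE]
   → D = (-2594/265, -2507/265)

D = (-2594/265, -2507/265)
E = (-34, -14)
F = (-57, -25)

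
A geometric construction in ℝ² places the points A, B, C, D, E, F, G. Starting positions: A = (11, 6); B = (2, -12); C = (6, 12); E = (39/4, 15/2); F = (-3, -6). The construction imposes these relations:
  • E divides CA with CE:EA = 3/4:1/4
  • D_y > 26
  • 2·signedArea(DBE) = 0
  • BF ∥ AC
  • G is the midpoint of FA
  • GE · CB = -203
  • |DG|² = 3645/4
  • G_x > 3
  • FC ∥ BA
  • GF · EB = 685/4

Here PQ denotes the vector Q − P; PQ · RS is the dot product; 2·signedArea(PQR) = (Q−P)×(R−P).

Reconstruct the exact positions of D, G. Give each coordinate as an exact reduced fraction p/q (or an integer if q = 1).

1. G_x = 4  [G is the midpoint of FA]
2. G_y = 0  [G is the midpoint of FA]
   → G = (4, 0)
3. D_x = 35/2  [line -39/2·x + 31/4·y + 132 = 0 ∩ |DG|² = 3645/4]
4. D_y = 27  [line -39/2·x + 31/4·y + 132 = 0 ∩ |DG|² = 3645/4]
   → D = (35/2, 27)

D = (35/2, 27)
G = (4, 0)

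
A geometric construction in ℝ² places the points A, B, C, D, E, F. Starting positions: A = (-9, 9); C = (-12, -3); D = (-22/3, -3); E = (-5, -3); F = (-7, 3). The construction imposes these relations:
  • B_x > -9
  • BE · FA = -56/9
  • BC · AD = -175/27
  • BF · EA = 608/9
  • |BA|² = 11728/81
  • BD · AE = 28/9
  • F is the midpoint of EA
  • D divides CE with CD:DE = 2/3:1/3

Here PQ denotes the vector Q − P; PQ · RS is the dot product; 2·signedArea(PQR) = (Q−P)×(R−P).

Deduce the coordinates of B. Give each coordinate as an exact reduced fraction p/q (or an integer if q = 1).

B = (-73/9, -3)

1. B_x = -73/9  [BD · AE = 28/9 ∩ BC · AD = -175/27]
2. B_y = -3  [BD · AE = 28/9 ∩ BC · AD = -175/27]
   → B = (-73/9, -3)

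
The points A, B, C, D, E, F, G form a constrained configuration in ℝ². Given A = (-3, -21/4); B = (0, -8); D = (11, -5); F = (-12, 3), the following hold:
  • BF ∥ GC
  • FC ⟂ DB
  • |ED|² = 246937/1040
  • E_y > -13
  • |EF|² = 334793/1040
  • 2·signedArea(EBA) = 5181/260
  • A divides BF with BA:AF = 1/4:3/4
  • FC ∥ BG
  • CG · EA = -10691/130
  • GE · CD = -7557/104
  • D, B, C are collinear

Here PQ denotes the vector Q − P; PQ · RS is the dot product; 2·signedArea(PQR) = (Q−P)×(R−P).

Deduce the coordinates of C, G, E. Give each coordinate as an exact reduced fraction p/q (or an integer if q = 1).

C = (-1089/130, -1337/130)
E = (-168/65, -3191/260)
G = (471/130, -2767/130)

1. C_x = -1089/130  [D, B, C are collinear ∩ FC ⟂ DB]
2. C_y = -1337/130  [D, B, C are collinear ∩ FC ⟂ DB]
   → C = (-1089/130, -1337/130)
3. G_x = 471/130  [BF ∥ GC ∩ FC ∥ BG]
4. G_y = -2767/130  [BF ∥ GC ∩ FC ∥ BG]
   → G = (471/130, -2767/130)
5. E_x = -168/65  [2·signedArea(EBA) = 5181/260 ∩ GE · CD = -7557/104]
6. E_y = -3191/260  [2·signedArea(EBA) = 5181/260 ∩ GE · CD = -7557/104]
   → E = (-168/65, -3191/260)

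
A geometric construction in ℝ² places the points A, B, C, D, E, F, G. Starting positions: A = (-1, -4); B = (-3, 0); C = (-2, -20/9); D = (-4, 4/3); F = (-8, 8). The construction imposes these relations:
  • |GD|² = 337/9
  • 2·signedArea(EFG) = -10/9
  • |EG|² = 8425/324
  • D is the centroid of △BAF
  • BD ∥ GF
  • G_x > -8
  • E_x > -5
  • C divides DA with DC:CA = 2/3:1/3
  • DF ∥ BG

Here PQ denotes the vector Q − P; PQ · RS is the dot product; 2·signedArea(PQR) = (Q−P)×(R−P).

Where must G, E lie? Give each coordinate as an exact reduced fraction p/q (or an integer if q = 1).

1. G_x = -7  [BD ∥ GF ∩ DF ∥ BG]
2. G_y = 20/3  [BD ∥ GF ∩ DF ∥ BG]
   → G = (-7, 20/3)
3. E_x = -9/2  [line 4/3·x + 1·y + 34/9 = 0 ∩ |EG|² = 8425/324]
4. E_y = 20/9  [line 4/3·x + 1·y + 34/9 = 0 ∩ |EG|² = 8425/324]
   → E = (-9/2, 20/9)

E = (-9/2, 20/9)
G = (-7, 20/3)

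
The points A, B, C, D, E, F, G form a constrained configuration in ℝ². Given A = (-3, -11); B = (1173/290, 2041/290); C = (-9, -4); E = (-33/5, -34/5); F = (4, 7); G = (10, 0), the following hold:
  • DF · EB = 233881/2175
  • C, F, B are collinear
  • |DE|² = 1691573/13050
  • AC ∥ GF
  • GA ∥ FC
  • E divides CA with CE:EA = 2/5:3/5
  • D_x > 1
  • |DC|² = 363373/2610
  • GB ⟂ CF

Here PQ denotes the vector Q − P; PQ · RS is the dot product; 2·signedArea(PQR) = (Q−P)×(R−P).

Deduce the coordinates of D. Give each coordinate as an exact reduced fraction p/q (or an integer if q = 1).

1. D_x = 1463/870  [line -3087/290·x + -4013/290·y + 4787/150 = 0 ∩ |DC|² = 363373/2610]
2. D_y = 881/870  [line -3087/290·x + -4013/290·y + 4787/150 = 0 ∩ |DC|² = 363373/2610]
   → D = (1463/870, 881/870)

D = (1463/870, 881/870)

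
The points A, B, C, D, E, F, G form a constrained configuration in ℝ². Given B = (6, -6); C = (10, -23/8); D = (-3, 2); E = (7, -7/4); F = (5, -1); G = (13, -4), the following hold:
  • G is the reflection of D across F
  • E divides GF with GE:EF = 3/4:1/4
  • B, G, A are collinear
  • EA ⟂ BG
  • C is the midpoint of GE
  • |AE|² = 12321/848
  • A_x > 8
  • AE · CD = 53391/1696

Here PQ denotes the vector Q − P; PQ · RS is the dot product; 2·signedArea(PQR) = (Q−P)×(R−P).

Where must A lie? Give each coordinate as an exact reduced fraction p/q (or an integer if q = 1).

A = (853/106, -287/53)

1. A_x = 853/106  [B, G, A are collinear ∩ EA ⟂ BG]
2. A_y = -287/53  [B, G, A are collinear ∩ EA ⟂ BG]
   → A = (853/106, -287/53)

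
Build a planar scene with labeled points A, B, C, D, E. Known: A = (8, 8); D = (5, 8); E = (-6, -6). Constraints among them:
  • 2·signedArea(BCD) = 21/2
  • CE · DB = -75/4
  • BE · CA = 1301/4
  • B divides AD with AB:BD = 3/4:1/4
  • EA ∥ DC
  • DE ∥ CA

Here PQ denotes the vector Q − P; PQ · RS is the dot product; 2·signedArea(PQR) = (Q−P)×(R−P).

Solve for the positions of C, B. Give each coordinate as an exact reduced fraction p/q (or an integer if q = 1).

B = (23/4, 8)
C = (19, 22)

1. C_x = 19  [DE ∥ CA ∩ EA ∥ DC]
2. C_y = 22  [DE ∥ CA ∩ EA ∥ DC]
   → C = (19, 22)
3. B_x = 23/4  [B divides AD with AB:BD = 3/4:1/4]
4. B_y = 8  [B divides AD with AB:BD = 3/4:1/4]
   → B = (23/4, 8)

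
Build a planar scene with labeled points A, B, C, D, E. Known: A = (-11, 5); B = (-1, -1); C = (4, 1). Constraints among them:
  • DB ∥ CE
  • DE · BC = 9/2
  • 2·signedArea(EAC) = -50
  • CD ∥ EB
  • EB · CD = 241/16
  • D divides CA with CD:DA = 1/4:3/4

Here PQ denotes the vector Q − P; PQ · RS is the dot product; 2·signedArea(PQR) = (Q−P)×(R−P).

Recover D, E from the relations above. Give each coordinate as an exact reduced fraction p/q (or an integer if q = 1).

1. D_x = 1/4  [D divides CA with CD:DA = 1/4:3/4]
2. D_y = 2  [D divides CA with CD:DA = 1/4:3/4]
   → D = (1/4, 2)
3. E_x = 11/4  [CD ∥ EB ∩ DB ∥ CE]
4. E_y = -2  [CD ∥ EB ∩ DB ∥ CE]
   → E = (11/4, -2)

D = (1/4, 2)
E = (11/4, -2)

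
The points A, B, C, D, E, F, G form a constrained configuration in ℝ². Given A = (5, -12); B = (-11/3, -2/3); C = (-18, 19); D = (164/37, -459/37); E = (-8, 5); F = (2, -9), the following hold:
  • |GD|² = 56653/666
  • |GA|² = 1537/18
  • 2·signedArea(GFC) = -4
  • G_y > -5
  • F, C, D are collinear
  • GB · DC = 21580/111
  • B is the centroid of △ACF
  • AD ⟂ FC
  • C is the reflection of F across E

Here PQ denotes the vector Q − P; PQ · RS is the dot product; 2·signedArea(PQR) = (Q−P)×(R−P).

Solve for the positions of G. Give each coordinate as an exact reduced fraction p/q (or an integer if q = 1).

G = (-5/6, -29/6)

1. G_x = -5/6  [GB · DC = 21580/111 ∩ 2·signedArea(GFC) = -4]
2. G_y = -29/6  [GB · DC = 21580/111 ∩ 2·signedArea(GFC) = -4]
   → G = (-5/6, -29/6)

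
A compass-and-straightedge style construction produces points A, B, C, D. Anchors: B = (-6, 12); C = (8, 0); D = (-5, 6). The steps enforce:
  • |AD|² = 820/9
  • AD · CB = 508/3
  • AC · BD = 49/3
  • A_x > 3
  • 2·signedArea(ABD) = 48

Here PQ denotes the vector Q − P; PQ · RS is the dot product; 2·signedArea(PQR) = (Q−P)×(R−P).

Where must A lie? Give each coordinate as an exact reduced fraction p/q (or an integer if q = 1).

A = (11/3, 2)

1. A_x = 11/3  [2·signedArea(ABD) = 48 ∩ AC · BD = 49/3]
2. A_y = 2  [2·signedArea(ABD) = 48 ∩ AC · BD = 49/3]
   → A = (11/3, 2)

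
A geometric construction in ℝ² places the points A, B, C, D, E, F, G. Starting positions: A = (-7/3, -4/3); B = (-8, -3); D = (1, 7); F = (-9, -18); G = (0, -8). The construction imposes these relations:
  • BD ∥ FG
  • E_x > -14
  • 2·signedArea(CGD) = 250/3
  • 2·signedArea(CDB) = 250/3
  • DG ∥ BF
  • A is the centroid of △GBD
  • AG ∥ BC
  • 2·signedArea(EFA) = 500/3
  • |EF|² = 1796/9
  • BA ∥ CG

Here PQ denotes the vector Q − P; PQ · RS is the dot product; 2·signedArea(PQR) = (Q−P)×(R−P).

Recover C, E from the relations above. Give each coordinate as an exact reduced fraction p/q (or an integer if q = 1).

1. C_x = -17/3  [BA ∥ CG ∩ AG ∥ BC]
2. C_y = -29/3  [BA ∥ CG ∩ AG ∥ BC]
   → C = (-17/3, -29/3)
3. E_x = -41/3  [line -50/3·x + 20/3·y + -590/3 = 0 ∩ |EF|² = 1796/9]
4. E_y = -14/3  [line -50/3·x + 20/3·y + -590/3 = 0 ∩ |EF|² = 1796/9]
   → E = (-41/3, -14/3)

C = (-17/3, -29/3)
E = (-41/3, -14/3)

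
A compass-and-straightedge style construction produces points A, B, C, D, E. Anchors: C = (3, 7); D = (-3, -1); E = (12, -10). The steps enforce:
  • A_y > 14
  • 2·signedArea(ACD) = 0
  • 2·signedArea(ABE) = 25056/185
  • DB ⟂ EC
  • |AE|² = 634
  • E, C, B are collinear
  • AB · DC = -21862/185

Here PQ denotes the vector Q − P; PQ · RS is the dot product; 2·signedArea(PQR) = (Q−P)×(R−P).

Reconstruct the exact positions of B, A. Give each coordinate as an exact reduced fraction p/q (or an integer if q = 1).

A = (9, 15)
B = (924/185, 598/185)

1. B_x = 924/185  [E, C, B are collinear ∩ DB ⟂ EC]
2. B_y = 598/185  [E, C, B are collinear ∩ DB ⟂ EC]
   → B = (924/185, 598/185)
3. A_x = 9  [2·signedArea(ACD) = 0 ∩ AB · DC = -21862/185]
4. A_y = 15  [2·signedArea(ACD) = 0 ∩ AB · DC = -21862/185]
   → A = (9, 15)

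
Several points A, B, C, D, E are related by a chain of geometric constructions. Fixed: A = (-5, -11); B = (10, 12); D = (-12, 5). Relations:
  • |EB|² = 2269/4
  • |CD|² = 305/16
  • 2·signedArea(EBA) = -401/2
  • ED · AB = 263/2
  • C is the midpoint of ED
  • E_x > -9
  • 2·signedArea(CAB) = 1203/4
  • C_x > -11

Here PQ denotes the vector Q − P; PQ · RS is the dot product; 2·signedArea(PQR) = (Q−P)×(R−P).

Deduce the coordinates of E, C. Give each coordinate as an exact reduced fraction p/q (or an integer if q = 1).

C = (-41/4, 1)
E = (-17/2, -3)

1. E_x = -17/2  [2·signedArea(EBA) = -401/2 ∩ ED · AB = 263/2]
2. E_y = -3  [2·signedArea(EBA) = -401/2 ∩ ED · AB = 263/2]
   → E = (-17/2, -3)
3. C_x = -41/4  [C is the midpoint of ED]
4. C_y = 1  [C is the midpoint of ED]
   → C = (-41/4, 1)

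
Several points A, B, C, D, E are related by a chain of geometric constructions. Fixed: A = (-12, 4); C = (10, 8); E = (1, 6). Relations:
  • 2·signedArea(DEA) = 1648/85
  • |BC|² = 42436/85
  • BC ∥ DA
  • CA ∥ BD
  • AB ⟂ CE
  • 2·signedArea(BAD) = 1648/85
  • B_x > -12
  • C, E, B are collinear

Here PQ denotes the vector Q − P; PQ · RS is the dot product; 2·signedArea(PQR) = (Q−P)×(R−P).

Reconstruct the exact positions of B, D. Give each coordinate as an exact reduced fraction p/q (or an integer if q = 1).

B = (-1004/85, 268/85)
D = (-2874/85, -72/85)

1. B_x = -1004/85  [C, E, B are collinear ∩ AB ⟂ CE]
2. B_y = 268/85  [C, E, B are collinear ∩ AB ⟂ CE]
   → B = (-1004/85, 268/85)
3. D_x = -2874/85  [BC ∥ DA ∩ CA ∥ BD]
4. D_y = -72/85  [BC ∥ DA ∩ CA ∥ BD]
   → D = (-2874/85, -72/85)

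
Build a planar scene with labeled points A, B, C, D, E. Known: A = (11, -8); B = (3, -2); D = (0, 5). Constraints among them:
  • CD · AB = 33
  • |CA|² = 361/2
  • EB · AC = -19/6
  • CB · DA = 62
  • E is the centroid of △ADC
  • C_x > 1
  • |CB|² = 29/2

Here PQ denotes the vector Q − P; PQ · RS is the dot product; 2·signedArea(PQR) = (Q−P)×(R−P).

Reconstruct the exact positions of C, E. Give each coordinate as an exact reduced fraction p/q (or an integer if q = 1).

1. C_x = 3/2  [CB · DA = 62 ∩ CD · AB = 33]
2. C_y = 3/2  [CB · DA = 62 ∩ CD · AB = 33]
   → C = (3/2, 3/2)
3. E_x = 25/6  [E is the centroid of △ADC]
4. E_y = -1/2  [E is the centroid of △ADC]
   → E = (25/6, -1/2)

C = (3/2, 3/2)
E = (25/6, -1/2)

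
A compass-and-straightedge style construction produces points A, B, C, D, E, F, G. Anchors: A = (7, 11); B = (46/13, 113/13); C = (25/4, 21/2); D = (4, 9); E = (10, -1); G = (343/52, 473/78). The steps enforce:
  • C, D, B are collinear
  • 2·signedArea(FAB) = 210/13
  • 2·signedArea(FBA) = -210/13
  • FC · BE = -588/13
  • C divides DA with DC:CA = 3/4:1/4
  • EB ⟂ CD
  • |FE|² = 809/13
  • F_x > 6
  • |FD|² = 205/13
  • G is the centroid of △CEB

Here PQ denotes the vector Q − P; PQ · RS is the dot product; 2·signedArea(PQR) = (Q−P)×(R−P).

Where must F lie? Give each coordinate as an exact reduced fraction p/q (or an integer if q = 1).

1. F_x = 89/13  [line 30/13·x + -45/13·y + 75/13 = 0 ∩ |FE|² = 809/13]
2. F_y = 81/13  [line 30/13·x + -45/13·y + 75/13 = 0 ∩ |FE|² = 809/13]
   → F = (89/13, 81/13)

F = (89/13, 81/13)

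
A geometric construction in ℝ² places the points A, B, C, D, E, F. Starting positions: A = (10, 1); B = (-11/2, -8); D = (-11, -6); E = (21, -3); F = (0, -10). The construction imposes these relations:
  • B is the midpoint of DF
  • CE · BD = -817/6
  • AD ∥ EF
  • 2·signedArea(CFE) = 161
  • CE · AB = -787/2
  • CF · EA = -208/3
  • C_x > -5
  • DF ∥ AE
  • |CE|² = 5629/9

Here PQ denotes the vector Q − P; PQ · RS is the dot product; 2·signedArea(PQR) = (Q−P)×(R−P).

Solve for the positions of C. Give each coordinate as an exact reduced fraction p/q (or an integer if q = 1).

1. C_x = -4  [CF · EA = -208/3 ∩ 2·signedArea(CFE) = 161]
2. C_y = -11/3  [CF · EA = -208/3 ∩ 2·signedArea(CFE) = 161]
   → C = (-4, -11/3)

C = (-4, -11/3)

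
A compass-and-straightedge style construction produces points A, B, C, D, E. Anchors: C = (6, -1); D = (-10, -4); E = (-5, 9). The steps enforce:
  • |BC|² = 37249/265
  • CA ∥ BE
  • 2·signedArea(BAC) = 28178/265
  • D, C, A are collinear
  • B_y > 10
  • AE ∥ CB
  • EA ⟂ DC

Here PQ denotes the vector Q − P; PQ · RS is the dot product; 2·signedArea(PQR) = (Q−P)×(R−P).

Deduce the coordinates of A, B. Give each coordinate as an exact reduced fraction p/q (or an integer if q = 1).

1. A_x = -746/265  [D, C, A are collinear ∩ EA ⟂ DC]
2. A_y = -703/265  [D, C, A are collinear ∩ EA ⟂ DC]
   → A = (-746/265, -703/265)
3. B_x = 1011/265  [CA ∥ BE ∩ AE ∥ CB]
4. B_y = 2823/265  [CA ∥ BE ∩ AE ∥ CB]
   → B = (1011/265, 2823/265)

A = (-746/265, -703/265)
B = (1011/265, 2823/265)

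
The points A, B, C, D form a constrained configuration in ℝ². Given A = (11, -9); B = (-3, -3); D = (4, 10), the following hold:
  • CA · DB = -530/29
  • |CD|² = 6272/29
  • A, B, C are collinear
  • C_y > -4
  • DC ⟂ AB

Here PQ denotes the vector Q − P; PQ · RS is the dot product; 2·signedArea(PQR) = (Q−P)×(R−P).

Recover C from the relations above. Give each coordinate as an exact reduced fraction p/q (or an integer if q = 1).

C = (-52/29, -102/29)

1. C_x = -52/29  [A, B, C are collinear ∩ DC ⟂ AB]
2. C_y = -102/29  [A, B, C are collinear ∩ DC ⟂ AB]
   → C = (-52/29, -102/29)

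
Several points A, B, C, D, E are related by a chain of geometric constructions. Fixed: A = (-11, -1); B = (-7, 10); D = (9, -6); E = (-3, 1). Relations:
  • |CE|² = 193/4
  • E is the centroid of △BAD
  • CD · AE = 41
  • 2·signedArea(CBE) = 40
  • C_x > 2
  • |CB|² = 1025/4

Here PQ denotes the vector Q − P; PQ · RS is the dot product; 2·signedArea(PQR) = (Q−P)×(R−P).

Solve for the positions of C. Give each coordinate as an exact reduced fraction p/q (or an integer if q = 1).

1. C_x = 3  [2·signedArea(CBE) = 40 ∩ CD · AE = 41]
2. C_y = -5/2  [2·signedArea(CBE) = 40 ∩ CD · AE = 41]
   → C = (3, -5/2)

C = (3, -5/2)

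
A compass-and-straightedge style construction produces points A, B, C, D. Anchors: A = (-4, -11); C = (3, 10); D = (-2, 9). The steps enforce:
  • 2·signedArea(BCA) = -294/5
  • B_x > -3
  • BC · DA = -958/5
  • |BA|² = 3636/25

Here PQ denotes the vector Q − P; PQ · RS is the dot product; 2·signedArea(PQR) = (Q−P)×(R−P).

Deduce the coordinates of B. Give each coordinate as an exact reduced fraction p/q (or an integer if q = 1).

1. B_x = -14/5  [BC · DA = -958/5 ∩ 2·signedArea(BCA) = -294/5]
2. B_y = 1  [BC · DA = -958/5 ∩ 2·signedArea(BCA) = -294/5]
   → B = (-14/5, 1)

B = (-14/5, 1)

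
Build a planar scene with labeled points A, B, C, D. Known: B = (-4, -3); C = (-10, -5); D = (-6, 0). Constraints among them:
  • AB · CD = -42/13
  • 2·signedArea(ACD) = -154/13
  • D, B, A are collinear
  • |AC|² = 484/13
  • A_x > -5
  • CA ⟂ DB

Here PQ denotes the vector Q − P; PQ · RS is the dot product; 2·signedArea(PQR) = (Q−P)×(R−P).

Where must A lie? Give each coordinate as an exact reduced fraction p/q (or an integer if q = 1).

1. A_x = -64/13  [D, B, A are collinear ∩ CA ⟂ DB]
2. A_y = -21/13  [D, B, A are collinear ∩ CA ⟂ DB]
   → A = (-64/13, -21/13)

A = (-64/13, -21/13)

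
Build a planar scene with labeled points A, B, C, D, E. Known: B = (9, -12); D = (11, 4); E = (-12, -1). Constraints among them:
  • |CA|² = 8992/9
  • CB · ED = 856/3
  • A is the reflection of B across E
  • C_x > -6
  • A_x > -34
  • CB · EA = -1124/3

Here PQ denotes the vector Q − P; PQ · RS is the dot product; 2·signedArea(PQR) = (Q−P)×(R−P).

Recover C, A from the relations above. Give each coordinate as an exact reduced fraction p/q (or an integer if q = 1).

1. A_x = -33  [A is the reflection of B across E]
2. A_y = 10  [A is the reflection of B across E]
   → A = (-33, 10)
3. C_x = -5  [CB · ED = 856/3 ∩ CB · EA = -1124/3]
4. C_y = -14/3  [CB · ED = 856/3 ∩ CB · EA = -1124/3]
   → C = (-5, -14/3)

A = (-33, 10)
C = (-5, -14/3)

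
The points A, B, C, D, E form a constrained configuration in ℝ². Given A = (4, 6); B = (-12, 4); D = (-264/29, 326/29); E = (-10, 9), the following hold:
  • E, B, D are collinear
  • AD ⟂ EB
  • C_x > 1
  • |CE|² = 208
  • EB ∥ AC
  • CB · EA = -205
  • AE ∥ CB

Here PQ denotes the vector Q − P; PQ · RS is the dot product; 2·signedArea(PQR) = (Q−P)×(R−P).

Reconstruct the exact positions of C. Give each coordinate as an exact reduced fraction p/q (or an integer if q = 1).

C = (2, 1)

1. C_x = 2  [AE ∥ CB ∩ EB ∥ AC]
2. C_y = 1  [AE ∥ CB ∩ EB ∥ AC]
   → C = (2, 1)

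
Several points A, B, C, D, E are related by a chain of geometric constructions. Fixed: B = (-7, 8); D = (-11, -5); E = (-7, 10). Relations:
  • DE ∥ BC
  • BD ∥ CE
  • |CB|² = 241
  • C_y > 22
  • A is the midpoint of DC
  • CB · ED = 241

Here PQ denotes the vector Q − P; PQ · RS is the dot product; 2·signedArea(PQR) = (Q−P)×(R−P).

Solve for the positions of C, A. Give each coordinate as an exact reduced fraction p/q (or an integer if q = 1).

A = (-7, 9)
C = (-3, 23)

1. C_x = -3  [BD ∥ CE ∩ DE ∥ BC]
2. C_y = 23  [BD ∥ CE ∩ DE ∥ BC]
   → C = (-3, 23)
3. A_x = -7  [A is the midpoint of DC]
4. A_y = 9  [A is the midpoint of DC]
   → A = (-7, 9)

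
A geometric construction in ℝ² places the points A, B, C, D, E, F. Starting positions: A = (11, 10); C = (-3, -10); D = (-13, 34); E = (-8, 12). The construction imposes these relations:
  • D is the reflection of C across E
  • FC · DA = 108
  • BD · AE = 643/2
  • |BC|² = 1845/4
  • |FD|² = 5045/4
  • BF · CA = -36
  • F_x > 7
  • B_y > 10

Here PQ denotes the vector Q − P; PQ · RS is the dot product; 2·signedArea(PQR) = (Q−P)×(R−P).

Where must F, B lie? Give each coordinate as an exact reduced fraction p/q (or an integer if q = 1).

1. B_x = 3/2  [line 19·x + -2·y + -13/2 = 0 ∩ |BC|² = 1845/4]
2. B_y = 11  [line 19·x + -2·y + -13/2 = 0 ∩ |BC|² = 1845/4]
   → B = (3/2, 11)
3. F_x = 15/2  [FC · DA = 108 ∩ BF · CA = -36]
4. F_y = 5  [FC · DA = 108 ∩ BF · CA = -36]
   → F = (15/2, 5)

B = (3/2, 11)
F = (15/2, 5)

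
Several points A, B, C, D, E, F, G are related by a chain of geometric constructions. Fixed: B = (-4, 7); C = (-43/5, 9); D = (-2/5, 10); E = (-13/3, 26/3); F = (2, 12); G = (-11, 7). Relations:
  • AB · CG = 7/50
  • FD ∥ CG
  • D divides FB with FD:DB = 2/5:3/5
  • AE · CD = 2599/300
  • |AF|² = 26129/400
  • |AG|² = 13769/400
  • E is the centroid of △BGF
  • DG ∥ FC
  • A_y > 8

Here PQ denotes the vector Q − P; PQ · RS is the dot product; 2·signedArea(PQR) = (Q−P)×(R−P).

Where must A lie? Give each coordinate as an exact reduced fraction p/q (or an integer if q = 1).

A = (-27/5, 35/4)

1. A_x = -27/5  [AE · CD = 2599/300 ∩ AB · CG = 7/50]
2. A_y = 35/4  [AE · CD = 2599/300 ∩ AB · CG = 7/50]
   → A = (-27/5, 35/4)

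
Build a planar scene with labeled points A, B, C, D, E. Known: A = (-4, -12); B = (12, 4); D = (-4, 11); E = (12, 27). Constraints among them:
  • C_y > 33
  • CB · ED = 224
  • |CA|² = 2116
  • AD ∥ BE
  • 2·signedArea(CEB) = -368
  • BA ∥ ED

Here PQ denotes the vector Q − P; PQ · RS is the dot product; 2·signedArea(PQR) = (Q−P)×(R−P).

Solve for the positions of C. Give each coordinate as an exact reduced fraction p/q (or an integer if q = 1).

C = (-4, 34)

1. C_x = -4  [CB · ED = 224 ∩ 2·signedArea(CEB) = -368]
2. C_y = 34  [CB · ED = 224 ∩ 2·signedArea(CEB) = -368]
   → C = (-4, 34)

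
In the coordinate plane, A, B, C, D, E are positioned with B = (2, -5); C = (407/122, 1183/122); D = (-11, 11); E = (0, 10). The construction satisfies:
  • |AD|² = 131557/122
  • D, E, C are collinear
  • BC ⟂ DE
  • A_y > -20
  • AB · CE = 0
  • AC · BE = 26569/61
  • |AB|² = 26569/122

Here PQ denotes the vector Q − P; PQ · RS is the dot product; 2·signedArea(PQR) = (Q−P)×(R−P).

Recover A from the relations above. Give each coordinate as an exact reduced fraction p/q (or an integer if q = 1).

A = (81/122, -2403/122)

1. A_x = 81/122  [AB · CE = 0 ∩ AC · BE = 26569/61]
2. A_y = -2403/122  [AB · CE = 0 ∩ AC · BE = 26569/61]
   → A = (81/122, -2403/122)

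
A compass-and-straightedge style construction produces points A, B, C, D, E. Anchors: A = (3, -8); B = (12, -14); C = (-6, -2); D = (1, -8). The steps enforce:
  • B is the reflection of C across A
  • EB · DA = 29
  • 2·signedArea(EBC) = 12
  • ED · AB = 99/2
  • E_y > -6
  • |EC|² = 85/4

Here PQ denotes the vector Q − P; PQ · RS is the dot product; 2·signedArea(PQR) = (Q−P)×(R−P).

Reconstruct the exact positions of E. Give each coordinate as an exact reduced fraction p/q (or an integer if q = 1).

E = (-5/2, -5)

1. E_x = -5/2  [2·signedArea(EBC) = 12 ∩ ED · AB = 99/2]
2. E_y = -5  [2·signedArea(EBC) = 12 ∩ ED · AB = 99/2]
   → E = (-5/2, -5)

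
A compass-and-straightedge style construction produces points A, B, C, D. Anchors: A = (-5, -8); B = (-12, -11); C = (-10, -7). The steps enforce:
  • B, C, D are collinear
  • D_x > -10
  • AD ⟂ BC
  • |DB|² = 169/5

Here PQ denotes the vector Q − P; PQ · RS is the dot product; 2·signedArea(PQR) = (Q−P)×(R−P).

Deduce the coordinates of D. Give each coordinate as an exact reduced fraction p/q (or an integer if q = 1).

D = (-47/5, -29/5)

1. D_x = -47/5  [B, C, D are collinear ∩ AD ⟂ BC]
2. D_y = -29/5  [B, C, D are collinear ∩ AD ⟂ BC]
   → D = (-47/5, -29/5)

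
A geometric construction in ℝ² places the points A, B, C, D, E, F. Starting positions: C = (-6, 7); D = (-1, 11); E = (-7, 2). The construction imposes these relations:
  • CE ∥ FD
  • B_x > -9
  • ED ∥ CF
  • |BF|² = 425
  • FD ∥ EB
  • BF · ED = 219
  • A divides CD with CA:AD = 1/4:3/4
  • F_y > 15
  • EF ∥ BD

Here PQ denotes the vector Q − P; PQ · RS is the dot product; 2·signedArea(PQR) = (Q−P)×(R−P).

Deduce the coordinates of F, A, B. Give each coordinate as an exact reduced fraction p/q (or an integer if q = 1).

A = (-19/4, 8)
B = (-8, -3)
F = (0, 16)

1. F_x = 0  [CE ∥ FD ∩ ED ∥ CF]
2. F_y = 16  [CE ∥ FD ∩ ED ∥ CF]
   → F = (0, 16)
3. A_x = -19/4  [A divides CD with CA:AD = 1/4:3/4]
4. A_y = 8  [A divides CD with CA:AD = 1/4:3/4]
   → A = (-19/4, 8)
5. B_x = -8  [EF ∥ BD ∩ FD ∥ EB]
6. B_y = -3  [EF ∥ BD ∩ FD ∥ EB]
   → B = (-8, -3)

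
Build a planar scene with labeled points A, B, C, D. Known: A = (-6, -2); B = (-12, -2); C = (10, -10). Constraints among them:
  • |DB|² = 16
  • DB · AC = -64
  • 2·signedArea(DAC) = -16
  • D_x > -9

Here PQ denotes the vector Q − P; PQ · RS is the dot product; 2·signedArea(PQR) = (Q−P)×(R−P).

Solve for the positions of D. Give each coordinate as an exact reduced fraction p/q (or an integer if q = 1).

D = (-8, -2)

1. D_x = -8  [2·signedArea(DAC) = -16 ∩ DB · AC = -64]
2. D_y = -2  [2·signedArea(DAC) = -16 ∩ DB · AC = -64]
   → D = (-8, -2)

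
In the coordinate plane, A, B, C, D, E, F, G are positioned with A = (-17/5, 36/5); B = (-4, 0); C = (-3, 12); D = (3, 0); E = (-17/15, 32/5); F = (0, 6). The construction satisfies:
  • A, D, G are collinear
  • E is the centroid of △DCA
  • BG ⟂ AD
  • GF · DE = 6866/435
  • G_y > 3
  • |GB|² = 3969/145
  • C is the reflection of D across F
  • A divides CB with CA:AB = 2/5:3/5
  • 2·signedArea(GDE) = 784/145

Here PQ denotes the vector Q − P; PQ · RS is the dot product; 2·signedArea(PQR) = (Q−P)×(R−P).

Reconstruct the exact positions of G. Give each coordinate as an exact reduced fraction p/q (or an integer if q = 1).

1. G_x = -13/145  [A, D, G are collinear ∩ BG ⟂ AD]
2. G_y = 504/145  [A, D, G are collinear ∩ BG ⟂ AD]
   → G = (-13/145, 504/145)

G = (-13/145, 504/145)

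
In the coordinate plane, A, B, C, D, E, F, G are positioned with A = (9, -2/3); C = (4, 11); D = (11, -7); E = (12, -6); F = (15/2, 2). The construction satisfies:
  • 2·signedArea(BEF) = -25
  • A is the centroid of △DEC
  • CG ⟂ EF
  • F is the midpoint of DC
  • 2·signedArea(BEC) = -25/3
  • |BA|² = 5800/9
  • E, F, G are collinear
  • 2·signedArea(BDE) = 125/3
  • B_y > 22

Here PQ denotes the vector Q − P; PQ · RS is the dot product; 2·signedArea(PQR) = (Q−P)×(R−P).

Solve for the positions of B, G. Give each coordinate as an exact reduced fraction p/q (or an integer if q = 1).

1. B_x = -1  [2·signedArea(BEC) = -25/3 ∩ 2·signedArea(BEF) = -25]
2. B_y = 68/3  [2·signedArea(BEC) = -25/3 ∩ 2·signedArea(BEF) = -25]
   → B = (-1, 68/3)
3. G_x = 948/337  [E, F, G are collinear ∩ CG ⟂ EF]
4. G_y = 3482/337  [E, F, G are collinear ∩ CG ⟂ EF]
   → G = (948/337, 3482/337)

B = (-1, 68/3)
G = (948/337, 3482/337)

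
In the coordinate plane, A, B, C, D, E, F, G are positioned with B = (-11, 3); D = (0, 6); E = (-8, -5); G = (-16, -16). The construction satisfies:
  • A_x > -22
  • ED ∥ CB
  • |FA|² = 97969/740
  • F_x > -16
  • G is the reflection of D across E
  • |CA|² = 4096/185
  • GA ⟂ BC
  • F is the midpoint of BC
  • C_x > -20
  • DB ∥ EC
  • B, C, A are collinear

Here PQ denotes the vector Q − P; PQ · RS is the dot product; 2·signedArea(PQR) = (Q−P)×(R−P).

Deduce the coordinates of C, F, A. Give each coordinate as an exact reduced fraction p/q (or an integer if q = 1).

1. C_x = -19  [ED ∥ CB ∩ DB ∥ EC]
2. C_y = -8  [ED ∥ CB ∩ DB ∥ EC]
   → C = (-19, -8)
3. F_x = -15  [F is the midpoint of BC]
4. F_y = -5/2  [F is the midpoint of BC]
   → F = (-15, -5/2)
5. A_x = -4027/185  [B, C, A are collinear ∩ GA ⟂ BC]
6. A_y = -2184/185  [B, C, A are collinear ∩ GA ⟂ BC]
   → A = (-4027/185, -2184/185)

A = (-4027/185, -2184/185)
C = (-19, -8)
F = (-15, -5/2)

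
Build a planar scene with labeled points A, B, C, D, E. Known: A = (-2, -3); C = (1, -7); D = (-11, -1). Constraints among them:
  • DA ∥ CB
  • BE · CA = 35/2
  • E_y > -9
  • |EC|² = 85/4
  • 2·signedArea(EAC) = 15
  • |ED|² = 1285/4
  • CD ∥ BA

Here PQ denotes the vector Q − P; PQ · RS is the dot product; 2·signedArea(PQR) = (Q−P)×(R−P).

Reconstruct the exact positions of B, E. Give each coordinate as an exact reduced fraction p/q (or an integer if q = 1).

1. B_x = 10  [CD ∥ BA ∩ DA ∥ CB]
2. B_y = -9  [CD ∥ BA ∩ DA ∥ CB]
   → B = (10, -9)
3. E_x = 11/2  [2·signedArea(EAC) = 15 ∩ BE · CA = 35/2]
4. E_y = -8  [2·signedArea(EAC) = 15 ∩ BE · CA = 35/2]
   → E = (11/2, -8)

B = (10, -9)
E = (11/2, -8)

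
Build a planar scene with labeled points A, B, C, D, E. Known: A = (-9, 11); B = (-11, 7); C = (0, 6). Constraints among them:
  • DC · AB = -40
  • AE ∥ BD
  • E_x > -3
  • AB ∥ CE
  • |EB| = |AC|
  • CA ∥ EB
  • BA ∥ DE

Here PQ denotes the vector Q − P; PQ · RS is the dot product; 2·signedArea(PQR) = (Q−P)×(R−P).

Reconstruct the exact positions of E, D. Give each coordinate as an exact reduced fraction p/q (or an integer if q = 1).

1. E_x = -2  [CA ∥ EB ∩ AB ∥ CE]
2. E_y = 2  [CA ∥ EB ∩ AB ∥ CE]
   → E = (-2, 2)
3. D_x = -4  [BA ∥ DE ∩ AE ∥ BD]
4. D_y = -2  [BA ∥ DE ∩ AE ∥ BD]
   → D = (-4, -2)

D = (-4, -2)
E = (-2, 2)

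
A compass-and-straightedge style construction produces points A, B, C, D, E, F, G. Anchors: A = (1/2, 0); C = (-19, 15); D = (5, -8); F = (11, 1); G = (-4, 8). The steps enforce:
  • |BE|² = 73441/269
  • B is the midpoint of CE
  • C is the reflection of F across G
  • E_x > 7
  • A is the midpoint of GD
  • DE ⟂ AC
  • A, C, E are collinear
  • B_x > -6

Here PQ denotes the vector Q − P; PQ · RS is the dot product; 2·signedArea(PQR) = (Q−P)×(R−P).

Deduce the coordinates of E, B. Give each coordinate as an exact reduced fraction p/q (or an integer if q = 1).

B = (-1588/269, 1325/269)
E = (1935/269, -1385/269)

1. E_x = 1935/269  [A, C, E are collinear ∩ DE ⟂ AC]
2. E_y = -1385/269  [A, C, E are collinear ∩ DE ⟂ AC]
   → E = (1935/269, -1385/269)
3. B_x = -1588/269  [B is the midpoint of CE]
4. B_y = 1325/269  [B is the midpoint of CE]
   → B = (-1588/269, 1325/269)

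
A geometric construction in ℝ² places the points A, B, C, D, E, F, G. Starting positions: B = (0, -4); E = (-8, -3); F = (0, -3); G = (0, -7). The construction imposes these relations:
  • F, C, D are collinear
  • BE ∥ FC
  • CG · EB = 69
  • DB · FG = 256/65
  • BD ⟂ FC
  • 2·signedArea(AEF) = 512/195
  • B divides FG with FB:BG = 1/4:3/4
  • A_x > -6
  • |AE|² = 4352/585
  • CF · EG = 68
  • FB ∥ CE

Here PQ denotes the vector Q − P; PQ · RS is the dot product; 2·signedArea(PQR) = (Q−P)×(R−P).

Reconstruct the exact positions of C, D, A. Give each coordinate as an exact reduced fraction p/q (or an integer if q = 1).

1. C_x = -8  [FB ∥ CE ∩ BE ∥ FC]
2. C_y = -2  [FB ∥ CE ∩ BE ∥ FC]
   → C = (-8, -2)
3. D_x = 8/65  [F, C, D are collinear ∩ BD ⟂ FC]
4. D_y = -196/65  [F, C, D are collinear ∩ BD ⟂ FC]
   → D = (8/65, -196/65)
5. A_y = -521/195  [2·signedArea(AEF) = 512/195]
6. A_x = -344/65  [|AE|² = 4352/585]
   → A = (-344/65, -521/195)

A = (-344/65, -521/195)
C = (-8, -2)
D = (8/65, -196/65)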